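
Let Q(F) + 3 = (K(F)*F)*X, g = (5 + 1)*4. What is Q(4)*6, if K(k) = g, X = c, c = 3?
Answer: 1710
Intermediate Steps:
X = 3
g = 24 (g = 6*4 = 24)
K(k) = 24
Q(F) = -3 + 72*F (Q(F) = -3 + (24*F)*3 = -3 + 72*F)
Q(4)*6 = (-3 + 72*4)*6 = (-3 + 288)*6 = 285*6 = 1710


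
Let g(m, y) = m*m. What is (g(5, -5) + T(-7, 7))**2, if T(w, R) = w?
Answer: 324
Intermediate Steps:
g(m, y) = m**2
(g(5, -5) + T(-7, 7))**2 = (5**2 - 7)**2 = (25 - 7)**2 = 18**2 = 324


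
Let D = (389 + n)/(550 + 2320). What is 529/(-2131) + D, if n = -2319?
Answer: -563106/611597 ≈ -0.92071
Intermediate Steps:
D = -193/287 (D = (389 - 2319)/(550 + 2320) = -1930/2870 = -1930*1/2870 = -193/287 ≈ -0.67247)
529/(-2131) + D = 529/(-2131) - 193/287 = 529*(-1/2131) - 193/287 = -529/2131 - 193/287 = -563106/611597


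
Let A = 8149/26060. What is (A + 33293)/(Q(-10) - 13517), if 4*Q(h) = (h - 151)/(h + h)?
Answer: -495784988/201257471 ≈ -2.4634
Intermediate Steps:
Q(h) = (-151 + h)/(8*h) (Q(h) = ((h - 151)/(h + h))/4 = ((-151 + h)/((2*h)))/4 = ((-151 + h)*(1/(2*h)))/4 = ((-151 + h)/(2*h))/4 = (-151 + h)/(8*h))
A = 8149/26060 (A = 8149*(1/26060) = 8149/26060 ≈ 0.31270)
(A + 33293)/(Q(-10) - 13517) = (8149/26060 + 33293)/((1/8)*(-151 - 10)/(-10) - 13517) = 867623729/(26060*((1/8)*(-1/10)*(-161) - 13517)) = 867623729/(26060*(161/80 - 13517)) = 867623729/(26060*(-1081199/80)) = (867623729/26060)*(-80/1081199) = -495784988/201257471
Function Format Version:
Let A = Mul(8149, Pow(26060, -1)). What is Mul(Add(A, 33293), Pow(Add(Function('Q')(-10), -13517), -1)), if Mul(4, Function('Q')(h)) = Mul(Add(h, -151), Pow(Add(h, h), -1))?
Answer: Rational(-495784988, 201257471) ≈ -2.4634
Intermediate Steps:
Function('Q')(h) = Mul(Rational(1, 8), Pow(h, -1), Add(-151, h)) (Function('Q')(h) = Mul(Rational(1, 4), Mul(Add(h, -151), Pow(Add(h, h), -1))) = Mul(Rational(1, 4), Mul(Add(-151, h), Pow(Mul(2, h), -1))) = Mul(Rational(1, 4), Mul(Add(-151, h), Mul(Rational(1, 2), Pow(h, -1)))) = Mul(Rational(1, 4), Mul(Rational(1, 2), Pow(h, -1), Add(-151, h))) = Mul(Rational(1, 8), Pow(h, -1), Add(-151, h)))
A = Rational(8149, 26060) (A = Mul(8149, Rational(1, 26060)) = Rational(8149, 26060) ≈ 0.31270)
Mul(Add(A, 33293), Pow(Add(Function('Q')(-10), -13517), -1)) = Mul(Add(Rational(8149, 26060), 33293), Pow(Add(Mul(Rational(1, 8), Pow(-10, -1), Add(-151, -10)), -13517), -1)) = Mul(Rational(867623729, 26060), Pow(Add(Mul(Rational(1, 8), Rational(-1, 10), -161), -13517), -1)) = Mul(Rational(867623729, 26060), Pow(Add(Rational(161, 80), -13517), -1)) = Mul(Rational(867623729, 26060), Pow(Rational(-1081199, 80), -1)) = Mul(Rational(867623729, 26060), Rational(-80, 1081199)) = Rational(-495784988, 201257471)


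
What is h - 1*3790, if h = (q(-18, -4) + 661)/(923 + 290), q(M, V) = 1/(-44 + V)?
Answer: -220637233/58224 ≈ -3789.5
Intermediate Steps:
h = 31727/58224 (h = (1/(-44 - 4) + 661)/(923 + 290) = (1/(-48) + 661)/1213 = (-1/48 + 661)*(1/1213) = (31727/48)*(1/1213) = 31727/58224 ≈ 0.54491)
h - 1*3790 = 31727/58224 - 1*3790 = 31727/58224 - 3790 = -220637233/58224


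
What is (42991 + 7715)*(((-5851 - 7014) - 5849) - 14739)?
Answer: -1696267818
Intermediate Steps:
(42991 + 7715)*(((-5851 - 7014) - 5849) - 14739) = 50706*((-12865 - 5849) - 14739) = 50706*(-18714 - 14739) = 50706*(-33453) = -1696267818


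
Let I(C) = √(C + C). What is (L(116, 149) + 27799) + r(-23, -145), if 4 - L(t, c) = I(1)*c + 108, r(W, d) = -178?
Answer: 27517 - 149*√2 ≈ 27306.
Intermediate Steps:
I(C) = √2*√C (I(C) = √(2*C) = √2*√C)
L(t, c) = -104 - c*√2 (L(t, c) = 4 - ((√2*√1)*c + 108) = 4 - ((√2*1)*c + 108) = 4 - (√2*c + 108) = 4 - (c*√2 + 108) = 4 - (108 + c*√2) = 4 + (-108 - c*√2) = -104 - c*√2)
(L(116, 149) + 27799) + r(-23, -145) = ((-104 - 1*149*√2) + 27799) - 178 = ((-104 - 149*√2) + 27799) - 178 = (27695 - 149*√2) - 178 = 27517 - 149*√2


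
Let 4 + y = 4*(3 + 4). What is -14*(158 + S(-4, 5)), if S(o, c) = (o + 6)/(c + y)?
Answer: -64176/29 ≈ -2213.0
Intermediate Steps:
y = 24 (y = -4 + 4*(3 + 4) = -4 + 4*7 = -4 + 28 = 24)
S(o, c) = (6 + o)/(24 + c) (S(o, c) = (o + 6)/(c + 24) = (6 + o)/(24 + c))
-14*(158 + S(-4, 5)) = -14*(158 + (6 - 4)/(24 + 5)) = -14*(158 + 2/29) = -14*4584/29 = -64176/29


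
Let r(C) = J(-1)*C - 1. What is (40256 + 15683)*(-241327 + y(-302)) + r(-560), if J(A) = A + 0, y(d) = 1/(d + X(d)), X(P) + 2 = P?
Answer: -8180751895303/606 ≈ -1.3500e+10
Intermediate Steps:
X(P) = -2 + P
y(d) = 1/(-2 + 2*d) (y(d) = 1/(d + (-2 + d)) = 1/(-2 + 2*d))
J(A) = A
r(C) = -1 - C (r(C) = -C - 1 = -1 - C)
(40256 + 15683)*(-241327 + y(-302)) + r(-560) = (40256 + 15683)*(-241327 + 1/(2*(-1 - 302))) + (-1 - 1*(-560)) = 55939*(-241327 + (½)/(-303)) + (-1 + 560) = 55939*(-241327 + (½)*(-1/303)) + 559 = 55939*(-241327 - 1/606) + 559 = 55939*(-146244163/606) + 559 = -8180752234057/606 + 559 = -8180751895303/606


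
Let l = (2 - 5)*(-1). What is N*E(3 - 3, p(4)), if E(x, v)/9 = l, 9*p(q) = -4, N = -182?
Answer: -4914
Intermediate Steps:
p(q) = -4/9 (p(q) = (⅑)*(-4) = -4/9)
l = 3 (l = -3*(-1) = 3)
E(x, v) = 27 (E(x, v) = 9*3 = 27)
N*E(3 - 3, p(4)) = -182*27 = -4914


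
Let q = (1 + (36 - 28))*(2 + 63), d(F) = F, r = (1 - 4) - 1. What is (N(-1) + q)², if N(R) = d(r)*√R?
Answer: 342209 - 4680*I ≈ 3.4221e+5 - 4680.0*I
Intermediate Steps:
r = -4 (r = -3 - 1 = -4)
N(R) = -4*√R
q = 585 (q = (1 + 8)*65 = 9*65 = 585)
(N(-1) + q)² = (-4*I + 585)² = (585 - 4*I)²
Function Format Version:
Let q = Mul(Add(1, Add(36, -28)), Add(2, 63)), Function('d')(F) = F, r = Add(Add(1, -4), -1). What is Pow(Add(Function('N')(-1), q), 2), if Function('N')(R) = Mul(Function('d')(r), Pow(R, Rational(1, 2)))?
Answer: Add(342209, Mul(-4680, I)) ≈ Add(3.4221e+5, Mul(-4680.0, I))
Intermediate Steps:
r = -4 (r = Add(-3, -1) = -4)
Function('N')(R) = Mul(-4, Pow(R, Rational(1, 2)))
q = 585 (q = Mul(Add(1, 8), 65) = Mul(9, 65) = 585)
Pow(Add(Function('N')(-1), q), 2) = Pow(Add(Mul(-4, Pow(-1, Rational(1, 2))), 585), 2) = Pow(Add(Mul(-4, I), 585), 2) = Pow(Add(585, Mul(-4, I)), 2)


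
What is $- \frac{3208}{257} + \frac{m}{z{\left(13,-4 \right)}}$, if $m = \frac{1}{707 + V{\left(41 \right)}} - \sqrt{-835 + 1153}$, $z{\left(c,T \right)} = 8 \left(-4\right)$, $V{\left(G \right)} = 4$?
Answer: $- \frac{72988673}{5847264} + \frac{\sqrt{318}}{32} \approx -11.925$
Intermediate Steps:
$z{\left(c,T \right)} = -32$
$m = \frac{1}{711} - \sqrt{318}$ ($m = \frac{1}{707 + 4} - \sqrt{-835 + 1153} = \frac{1}{711} - \sqrt{318} \approx -17.831$)
$- \frac{3208}{257} + \frac{m}{z{\left(13,-4 \right)}} = - \frac{3208}{257} + \frac{\frac{1}{711} - \sqrt{318}}{-32} = \left(-3208\right) \frac{1}{257} + \left(\frac{1}{711} - \sqrt{318}\right) \left(- \frac{1}{32}\right) = - \frac{3208}{257} - \left(\frac{1}{22752} - \frac{\sqrt{318}}{32}\right) = - \frac{72988673}{5847264} + \frac{\sqrt{318}}{32}$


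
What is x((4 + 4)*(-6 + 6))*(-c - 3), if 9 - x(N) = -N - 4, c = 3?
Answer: -78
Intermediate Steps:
x(N) = 13 + N (x(N) = 9 - (-N - 4) = 9 - (-4 - N) = 9 + (4 + N) = 13 + N)
x((4 + 4)*(-6 + 6))*(-c - 3) = (13 + (4 + 4)*(-6 + 6))*(-1*3 - 3) = (13 + 8*0)*(-3 - 3) = (13 + 0)*(-6) = 13*(-6) = -78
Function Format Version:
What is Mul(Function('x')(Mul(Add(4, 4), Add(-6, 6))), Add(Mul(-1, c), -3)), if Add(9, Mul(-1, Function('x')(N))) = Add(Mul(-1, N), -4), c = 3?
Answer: -78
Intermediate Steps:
Function('x')(N) = Add(13, N) (Function('x')(N) = Add(9, Mul(-1, Add(Mul(-1, N), -4))) = Add(9, Mul(-1, Add(-4, Mul(-1, N)))) = Add(9, Add(4, N)) = Add(13, N))
Mul(Function('x')(Mul(Add(4, 4), Add(-6, 6))), Add(Mul(-1, c), -3)) = Mul(Add(13, Mul(Add(4, 4), Add(-6, 6))), Add(Mul(-1, 3), -3)) = Mul(Add(13, Mul(8, 0)), Add(-3, -3)) = Mul(Add(13, 0), -6) = Mul(13, -6) = -78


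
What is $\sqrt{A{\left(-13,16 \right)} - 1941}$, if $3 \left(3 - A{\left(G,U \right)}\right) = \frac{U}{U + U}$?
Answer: $\frac{i \sqrt{69774}}{6} \approx 44.025 i$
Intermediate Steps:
$A{\left(G,U \right)} = \frac{17}{6}$ ($A{\left(G,U \right)} = 3 - \frac{U \frac{1}{U + U}}{3} = 3 - \frac{U \frac{1}{2 U}}{3} = 3 - \frac{1}{6} = \frac{17}{6}$)
$\sqrt{A{\left(-13,16 \right)} - 1941} = \sqrt{\frac{17}{6} - 1941} = \sqrt{- \frac{11629}{6}} = \frac{i \sqrt{69774}}{6}$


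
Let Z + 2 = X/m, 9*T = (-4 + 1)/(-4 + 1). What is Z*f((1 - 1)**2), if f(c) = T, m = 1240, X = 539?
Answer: -647/3720 ≈ -0.17392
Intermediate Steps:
T = 1/9 (T = ((-4 + 1)/(-4 + 1))/9 = (-3/(-3))/9 = (-3*(-1/3))/9 = (1/9)*1 = 1/9 ≈ 0.11111)
f(c) = 1/9
Z = -1941/1240 (Z = -2 + 539/1240 = -1941/1240 ≈ -1.5653)
Z*f((1 - 1)**2) = -1941/1240*1/9 = -647/3720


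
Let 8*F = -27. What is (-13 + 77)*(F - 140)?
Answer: -9176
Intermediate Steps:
F = -27/8 (F = (⅛)*(-27) = -27/8 ≈ -3.3750)
(-13 + 77)*(F - 140) = (-13 + 77)*(-27/8 - 140) = 64*(-1147/8) = -9176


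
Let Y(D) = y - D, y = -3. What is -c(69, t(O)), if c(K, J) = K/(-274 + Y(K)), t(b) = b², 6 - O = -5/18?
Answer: 69/346 ≈ 0.19942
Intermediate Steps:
Y(D) = -3 - D
O = 113/18 (O = 6 - (-5)/18 = 6 - 1*(-5/18) = 6 + 5/18 = 113/18 ≈ 6.2778)
c(K, J) = K/(-277 - K) (c(K, J) = K/(-274 + (-3 - K)) = K/(-277 - K))
-c(69, t(O)) = -(-1)*69/(277 + 69) = -(-1)*69/346 = -1*(-69/346) = 69/346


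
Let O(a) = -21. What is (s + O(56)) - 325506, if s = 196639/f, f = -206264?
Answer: -67144697767/206264 ≈ -3.2553e+5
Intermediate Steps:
s = -196639/206264 (s = 196639/(-206264) = 196639*(-1/206264) = -196639/206264 ≈ -0.95334)
(s + O(56)) - 325506 = (-196639/206264 - 21) - 325506 = -4528183/206264 - 325506 = -67144697767/206264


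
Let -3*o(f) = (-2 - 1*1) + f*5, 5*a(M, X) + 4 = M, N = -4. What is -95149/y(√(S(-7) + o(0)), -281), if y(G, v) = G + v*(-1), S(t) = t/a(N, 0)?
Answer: -213894952/631645 + 190298*√86/631645 ≈ -335.84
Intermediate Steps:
a(M, X) = -⅘ + M/5
o(f) = 1 - 5*f/3 (o(f) = -((-2 - 1*1) + f*5)/3 = -((-2 - 1) + 5*f)/3 = -(-3 + 5*f)/3 = 1 - 5*f/3)
S(t) = -5*t/8 (S(t) = t/(-⅘ + (⅕)*(-4)) = t/(-⅘ - ⅘) = t/(-8/5) = t*(-5/8) = -5*t/8)
y(G, v) = G - v
-95149/y(√(S(-7) + o(0)), -281) = -95149/(√(-5/8*(-7) + (1 - 5/3*0)) - 1*(-281)) = -95149/(√(35/8 + (1 + 0)) + 281) = -95149/(√(35/8 + 1) + 281) = -95149/(√(43/8) + 281) = -95149/(√86/4 + 281) = -95149/(281 + √86/4)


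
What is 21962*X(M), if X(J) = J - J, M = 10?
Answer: 0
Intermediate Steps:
X(J) = 0
21962*X(M) = 21962*0 = 0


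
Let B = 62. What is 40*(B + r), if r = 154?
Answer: 8640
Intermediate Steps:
40*(B + r) = 40*(62 + 154) = 40*216 = 8640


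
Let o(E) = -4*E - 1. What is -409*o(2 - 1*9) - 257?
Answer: -11300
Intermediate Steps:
o(E) = -1 - 4*E
-409*o(2 - 1*9) - 257 = -409*(-1 - 4*(2 - 1*9)) - 257 = -409*(-1 - 4*(2 - 9)) - 257 = -409*(-1 - 4*(-7)) - 257 = -409*(-1 + 28) - 257 = -409*27 - 257 = -11043 - 257 = -11300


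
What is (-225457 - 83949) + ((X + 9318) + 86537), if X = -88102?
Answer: -301653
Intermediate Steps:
(-225457 - 83949) + ((X + 9318) + 86537) = (-225457 - 83949) + ((-88102 + 9318) + 86537) = -309406 + (-78784 + 86537) = -309406 + 7753 = -301653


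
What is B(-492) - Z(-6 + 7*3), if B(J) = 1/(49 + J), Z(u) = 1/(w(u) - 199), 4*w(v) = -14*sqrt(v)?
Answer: 194959/69847367 - 14*sqrt(15)/157669 ≈ 0.0024473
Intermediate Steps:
w(v) = -7*sqrt(v)/2 (w(v) = (-14*sqrt(v))/4 = -7*sqrt(v)/2)
Z(u) = 1/(-199 - 7*sqrt(u)/2) (Z(u) = 1/(-7*sqrt(u)/2 - 199) = 1/(-199 - 7*sqrt(u)/2))
B(-492) - Z(-6 + 7*3) = 1/(49 - 492) - (-2)/(398 + 7*sqrt(-6 + 7*3)) = 1/(-443) - (-2)/(398 + 7*sqrt(-6 + 21)) = -1/443 - (-2)/(398 + 7*sqrt(15)) = -1/443 + 2/(398 + 7*sqrt(15))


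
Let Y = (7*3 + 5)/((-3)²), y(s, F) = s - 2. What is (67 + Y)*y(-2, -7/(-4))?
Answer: -2516/9 ≈ -279.56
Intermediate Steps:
y(s, F) = -2 + s
Y = 26/9 (Y = (21 + 5)/9 = 26*(⅑) = 26/9 ≈ 2.8889)
(67 + Y)*y(-2, -7/(-4)) = (67 + 26/9)*(-2 - 2) = (629/9)*(-4) = -2516/9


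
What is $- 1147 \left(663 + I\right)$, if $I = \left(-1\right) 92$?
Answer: $-654937$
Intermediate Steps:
$I = -92$
$- 1147 \left(663 + I\right) = - 1147 \left(663 - 92\right) = \left(-1147\right) 571 = -654937$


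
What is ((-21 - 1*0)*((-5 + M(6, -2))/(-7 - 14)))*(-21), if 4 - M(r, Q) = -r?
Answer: -105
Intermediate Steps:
M(r, Q) = 4 + r (M(r, Q) = 4 - (-1)*r = 4 + r)
((-21 - 1*0)*((-5 + M(6, -2))/(-7 - 14)))*(-21) = ((-21 - 1*0)*((-5 + (4 + 6))/(-7 - 14)))*(-21) = ((-21 + 0)*((-5 + 10)/(-21)))*(-21) = -105*(-1)/21*(-21) = -21*(-5/21)*(-21) = 5*(-21) = -105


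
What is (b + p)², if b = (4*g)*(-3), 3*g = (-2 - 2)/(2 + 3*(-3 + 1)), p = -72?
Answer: 5776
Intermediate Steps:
g = ⅓ (g = ((-2 - 2)/(2 + 3*(-3 + 1)))/3 = (-4/(2 + 3*(-2)))/3 = (-4/(2 - 6))/3 = (-4/(-4))/3 = (-4*(-¼))/3 = (⅓)*1 = ⅓ ≈ 0.33333)
b = -4 (b = (4*(⅓))*(-3) = (4/3)*(-3) = -4)
(b + p)² = (-4 - 72)² = (-76)² = 5776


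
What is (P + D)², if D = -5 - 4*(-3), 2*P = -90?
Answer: 1444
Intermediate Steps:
P = -45 (P = (½)*(-90) = -45)
D = 7 (D = -5 + 12 = 7)
(P + D)² = (-45 + 7)² = (-38)² = 1444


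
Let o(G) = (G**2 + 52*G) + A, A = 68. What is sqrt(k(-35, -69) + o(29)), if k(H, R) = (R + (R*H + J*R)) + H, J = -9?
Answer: sqrt(5349) ≈ 73.137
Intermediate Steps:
o(G) = 68 + G**2 + 52*G (o(G) = (G**2 + 52*G) + 68 = 68 + G**2 + 52*G)
k(H, R) = H - 8*R + H*R (k(H, R) = (R + (R*H - 9*R)) + H = (R + (H*R - 9*R)) + H = (R + (-9*R + H*R)) + H = (-8*R + H*R) + H = H - 8*R + H*R)
sqrt(k(-35, -69) + o(29)) = sqrt((-35 - 8*(-69) - 35*(-69)) + (68 + 29**2 + 52*29)) = sqrt((-35 + 552 + 2415) + (68 + 841 + 1508)) = sqrt(2932 + 2417) = sqrt(5349)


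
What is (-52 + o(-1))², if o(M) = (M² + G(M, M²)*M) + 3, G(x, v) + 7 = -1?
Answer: 1600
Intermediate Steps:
G(x, v) = -8 (G(x, v) = -7 - 1 = -8)
o(M) = 3 + M² - 8*M (o(M) = (M² - 8*M) + 3 = 3 + M² - 8*M)
(-52 + o(-1))² = (-52 + (3 + (-1)² - 8*(-1)))² = (-52 + (3 + 1 + 8))² = (-52 + 12)² = (-40)² = 1600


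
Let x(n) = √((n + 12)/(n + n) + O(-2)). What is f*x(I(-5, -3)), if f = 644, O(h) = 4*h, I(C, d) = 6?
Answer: 322*I*√26 ≈ 1641.9*I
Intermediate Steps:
x(n) = √(-8 + (12 + n)/(2*n)) (x(n) = √((n + 12)/(n + n) + 4*(-2)) = √((12 + n)/((2*n)) - 8) = √((12 + n)*(1/(2*n)) - 8) = √((12 + n)/(2*n) - 8) = √(-8 + (12 + n)/(2*n)))
f*x(I(-5, -3)) = 644*(√(-30 + 24/6)/2) = 644*(√(-30 + 24*(⅙))/2) = 644*(√(-30 + 4)/2) = 644*(√(-26)/2) = 644*((I*√26)/2) = 644*(I*√26/2) = 322*I*√26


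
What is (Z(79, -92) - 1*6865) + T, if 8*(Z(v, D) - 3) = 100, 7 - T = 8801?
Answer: -31287/2 ≈ -15644.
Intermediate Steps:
T = -8794 (T = 7 - 1*8801 = 7 - 8801 = -8794)
Z(v, D) = 31/2 (Z(v, D) = 3 + (1/8)*100 = 3 + 25/2 = 31/2)
(Z(79, -92) - 1*6865) + T = (31/2 - 1*6865) - 8794 = (31/2 - 6865) - 8794 = -13699/2 - 8794 = -31287/2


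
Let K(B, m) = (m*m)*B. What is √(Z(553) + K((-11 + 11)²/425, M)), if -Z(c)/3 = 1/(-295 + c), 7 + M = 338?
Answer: I*√86/86 ≈ 0.10783*I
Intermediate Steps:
M = 331 (M = -7 + 338 = 331)
K(B, m) = B*m² (K(B, m) = m²*B = B*m²)
Z(c) = -3/(-295 + c)
√(Z(553) + K((-11 + 11)²/425, M)) = √(-3/(-295 + 553) + ((-11 + 11)²/425)*331²) = √(-3/258 + (0²*(1/425))*109561) = √(-3*1/258 + (0*(1/425))*109561) = √(-1/86 + 0*109561) = √(-1/86 + 0) = √(-1/86) = I*√86/86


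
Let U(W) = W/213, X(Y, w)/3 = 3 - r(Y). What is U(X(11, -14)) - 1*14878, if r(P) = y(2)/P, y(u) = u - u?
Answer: -1056335/71 ≈ -14878.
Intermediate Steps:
y(u) = 0
r(P) = 0 (r(P) = 0/P = 0)
X(Y, w) = 9 (X(Y, w) = 3*(3 - 1*0) = 3*(3 + 0) = 3*3 = 9)
U(W) = W/213 (U(W) = W*(1/213) = W/213)
U(X(11, -14)) - 1*14878 = (1/213)*9 - 1*14878 = 3/71 - 14878 = -1056335/71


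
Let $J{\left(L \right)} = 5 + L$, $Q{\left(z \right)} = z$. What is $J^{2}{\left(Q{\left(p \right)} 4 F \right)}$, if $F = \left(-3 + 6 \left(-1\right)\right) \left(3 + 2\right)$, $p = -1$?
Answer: $34225$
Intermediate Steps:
$F = -45$ ($F = \left(-3 - 6\right) 5 = \left(-9\right) 5 = -45$)
$J^{2}{\left(Q{\left(p \right)} 4 F \right)} = \left(5 + \left(-1\right) 4 \left(-45\right)\right)^{2} = \left(5 - -180\right)^{2} = \left(5 + 180\right)^{2} = 185^{2} = 34225$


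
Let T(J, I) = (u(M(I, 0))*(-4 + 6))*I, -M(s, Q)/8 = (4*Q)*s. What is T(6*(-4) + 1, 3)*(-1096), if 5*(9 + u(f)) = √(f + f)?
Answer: 59184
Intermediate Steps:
M(s, Q) = -32*Q*s (M(s, Q) = -8*4*Q*s = -32*Q*s)
u(f) = -9 + √2*√f/5 (u(f) = -9 + √(f + f)/5 = -9 + √(2*f)/5 = -9 + (√2*√f)/5 = -9 + √2*√f/5)
T(J, I) = -18*I (T(J, I) = ((-9 + √2*√(-32*0*I)/5)*(-4 + 6))*I = ((-9 + √2*√0/5)*2)*I = ((-9 + (⅕)*√2*0)*2)*I = ((-9 + 0)*2)*I = (-9*2)*I = -18*I)
T(6*(-4) + 1, 3)*(-1096) = -18*3*(-1096) = -54*(-1096) = 59184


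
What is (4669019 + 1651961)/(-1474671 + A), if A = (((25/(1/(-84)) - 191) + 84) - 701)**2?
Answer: 6320980/6981793 ≈ 0.90535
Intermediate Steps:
A = 8456464 (A = (((25/(-1/84) - 191) + 84) - 701)**2 = (((25*(-84) - 191) + 84) - 701)**2 = (((-2100 - 191) + 84) - 701)**2 = ((-2291 + 84) - 701)**2 = (-2207 - 701)**2 = (-2908)**2 = 8456464)
(4669019 + 1651961)/(-1474671 + A) = (4669019 + 1651961)/(-1474671 + 8456464) = 6320980/6981793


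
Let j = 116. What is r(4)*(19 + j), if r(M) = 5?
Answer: 675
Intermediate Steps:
r(4)*(19 + j) = 5*(19 + 116) = 5*135 = 675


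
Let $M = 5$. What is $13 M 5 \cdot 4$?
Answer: $1300$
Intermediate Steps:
$13 M 5 \cdot 4 = 13 \cdot 5 \cdot 5 \cdot 4 = 13 \cdot 25 \cdot 4 = 13 \cdot 100 = 1300$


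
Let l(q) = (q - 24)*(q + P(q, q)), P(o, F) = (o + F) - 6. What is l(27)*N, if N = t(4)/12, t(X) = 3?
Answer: 225/4 ≈ 56.250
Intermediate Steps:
P(o, F) = -6 + F + o (P(o, F) = (F + o) - 6 = -6 + F + o)
l(q) = (-24 + q)*(-6 + 3*q) (l(q) = (q - 24)*(q + (-6 + q + q)) = (-24 + q)*(q + (-6 + 2*q)) = (-24 + q)*(-6 + 3*q))
N = 1/4 (N = 3/12 = 3*(1/12) = 1/4 ≈ 0.25000)
l(27)*N = (144 - 78*27 + 3*27**2)*(1/4) = (144 - 2106 + 3*729)*(1/4) = (144 - 2106 + 2187)*(1/4) = 225*(1/4) = 225/4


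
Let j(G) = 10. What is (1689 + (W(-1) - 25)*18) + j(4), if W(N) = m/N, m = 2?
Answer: 1213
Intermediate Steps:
W(N) = 2/N
(1689 + (W(-1) - 25)*18) + j(4) = (1689 + (2/(-1) - 25)*18) + 10 = (1689 + (2*(-1) - 25)*18) + 10 = (1689 + (-2 - 25)*18) + 10 = (1689 - 27*18) + 10 = (1689 - 486) + 10 = 1203 + 10 = 1213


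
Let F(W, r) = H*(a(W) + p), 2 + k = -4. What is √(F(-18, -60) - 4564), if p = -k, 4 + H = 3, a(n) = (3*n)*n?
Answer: I*√5542 ≈ 74.445*I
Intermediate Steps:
k = -6 (k = -2 - 4 = -6)
a(n) = 3*n²
H = -1 (H = -4 + 3 = -1)
p = 6 (p = -1*(-6) = 6)
F(W, r) = -6 - 3*W² (F(W, r) = -(3*W² + 6) = -(6 + 3*W²) = -6 - 3*W²)
√(F(-18, -60) - 4564) = √((-6 - 3*(-18)²) - 4564) = √((-6 - 3*324) - 4564) = √((-6 - 972) - 4564) = √(-978 - 4564) = √(-5542) = I*√5542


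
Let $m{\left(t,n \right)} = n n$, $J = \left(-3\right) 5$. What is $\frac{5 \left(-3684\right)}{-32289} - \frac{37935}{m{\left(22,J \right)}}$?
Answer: $- \frac{9042509}{53815} \approx -168.03$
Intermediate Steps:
$J = -15$
$m{\left(t,n \right)} = n^{2}$
$\frac{5 \left(-3684\right)}{-32289} - \frac{37935}{m{\left(22,J \right)}} = \frac{5 \left(-3684\right)}{-32289} - \frac{37935}{\left(-15\right)^{2}} = \left(-18420\right) \left(- \frac{1}{32289}\right) - \frac{37935}{225} = \frac{6140}{10763} - \frac{843}{5} = - \frac{9042509}{53815}$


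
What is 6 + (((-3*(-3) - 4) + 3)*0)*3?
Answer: 6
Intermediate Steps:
6 + (((-3*(-3) - 4) + 3)*0)*3 = 6 + (((9 - 4) + 3)*0)*3 = 6 + ((5 + 3)*0)*3 = 6 + (8*0)*3 = 6 + 0*3 = 6 + 0 = 6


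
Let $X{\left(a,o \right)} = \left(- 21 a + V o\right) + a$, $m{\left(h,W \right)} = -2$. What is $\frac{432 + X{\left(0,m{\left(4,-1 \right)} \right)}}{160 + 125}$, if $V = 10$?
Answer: $\frac{412}{285} \approx 1.4456$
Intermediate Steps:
$X{\left(a,o \right)} = - 20 a + 10 o$ ($X{\left(a,o \right)} = \left(- 21 a + 10 o\right) + a = - 20 a + 10 o$)
$\frac{432 + X{\left(0,m{\left(4,-1 \right)} \right)}}{160 + 125} = \frac{432 + \left(\left(-20\right) 0 + 10 \left(-2\right)\right)}{160 + 125} = \frac{432 + \left(0 - 20\right)}{285} = \left(432 - 20\right) \frac{1}{285} = 412 \cdot \frac{1}{285} = \frac{412}{285}$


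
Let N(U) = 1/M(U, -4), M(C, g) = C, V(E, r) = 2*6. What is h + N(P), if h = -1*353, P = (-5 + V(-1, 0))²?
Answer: -17296/49 ≈ -352.98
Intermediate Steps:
V(E, r) = 12
P = 49 (P = (-5 + 12)² = 7² = 49)
N(U) = 1/U
h = -353
h + N(P) = -353 + 1/49 = -17296/49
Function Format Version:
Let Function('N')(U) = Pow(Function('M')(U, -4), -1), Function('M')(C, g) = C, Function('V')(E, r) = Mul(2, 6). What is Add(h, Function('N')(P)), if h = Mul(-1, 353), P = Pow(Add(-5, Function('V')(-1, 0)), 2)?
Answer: Rational(-17296, 49) ≈ -352.98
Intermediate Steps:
Function('V')(E, r) = 12
P = 49 (P = Pow(Add(-5, 12), 2) = Pow(7, 2) = 49)
Function('N')(U) = Pow(U, -1)
h = -353
Add(h, Function('N')(P)) = Add(-353, Pow(49, -1)) = Add(-353, Rational(1, 49)) = Rational(-17296, 49)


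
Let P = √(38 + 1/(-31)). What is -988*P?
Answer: -988*√36487/31 ≈ -6087.9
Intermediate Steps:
P = √36487/31 (P = √(38 - 1/31) = √(1177/31) = √36487/31 ≈ 6.1618)
-988*P = -988*√36487/31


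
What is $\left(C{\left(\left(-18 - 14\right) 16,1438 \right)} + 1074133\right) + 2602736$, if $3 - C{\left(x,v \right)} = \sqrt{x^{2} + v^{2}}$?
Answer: $3676872 - 2 \sqrt{582497} \approx 3.6753 \cdot 10^{6}$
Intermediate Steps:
$C{\left(x,v \right)} = 3 - \sqrt{v^{2} + x^{2}}$ ($C{\left(x,v \right)} = 3 - \sqrt{x^{2} + v^{2}} = 3 - \sqrt{v^{2} + x^{2}}$)
$\left(C{\left(\left(-18 - 14\right) 16,1438 \right)} + 1074133\right) + 2602736 = \left(\left(3 - \sqrt{1438^{2} + \left(\left(-18 - 14\right) 16\right)^{2}}\right) + 1074133\right) + 2602736 = \left(\left(3 - \sqrt{2067844 + \left(\left(-32\right) 16\right)^{2}}\right) + 1074133\right) + 2602736 = \left(\left(3 - \sqrt{2067844 + \left(-512\right)^{2}}\right) + 1074133\right) + 2602736 = \left(\left(3 - \sqrt{2067844 + 262144}\right) + 1074133\right) + 2602736 = \left(\left(3 - \sqrt{2329988}\right) + 1074133\right) + 2602736 = \left(\left(3 - 2 \sqrt{582497}\right) + 1074133\right) + 2602736 = \left(1074136 - 2 \sqrt{582497}\right) + 2602736 = 3676872 - 2 \sqrt{582497}$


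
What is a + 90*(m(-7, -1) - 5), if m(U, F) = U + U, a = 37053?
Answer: 35343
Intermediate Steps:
m(U, F) = 2*U
a + 90*(m(-7, -1) - 5) = 37053 + 90*(2*(-7) - 5) = 37053 + 90*(-14 - 5) = 37053 + 90*(-19) = 37053 - 1710 = 35343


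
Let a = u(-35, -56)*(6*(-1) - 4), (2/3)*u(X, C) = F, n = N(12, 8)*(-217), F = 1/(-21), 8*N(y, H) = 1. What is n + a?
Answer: -1479/56 ≈ -26.411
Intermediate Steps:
N(y, H) = 1/8 (N(y, H) = (1/8)*1 = 1/8)
F = -1/21 ≈ -0.047619
n = -217/8 (n = (1/8)*(-217) = -217/8 ≈ -27.125)
u(X, C) = -1/14 (u(X, C) = (3/2)*(-1/21) = -1/14)
a = 5/7 (a = -(6*(-1) - 4)/14 = -(-6 - 4)/14 = -1/14*(-10) = 5/7 ≈ 0.71429)
n + a = -217/8 + 5/7 = -1479/56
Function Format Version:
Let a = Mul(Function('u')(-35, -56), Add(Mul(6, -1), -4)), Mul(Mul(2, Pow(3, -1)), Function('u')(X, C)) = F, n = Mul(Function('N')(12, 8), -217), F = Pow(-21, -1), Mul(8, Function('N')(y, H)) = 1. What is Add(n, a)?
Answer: Rational(-1479, 56) ≈ -26.411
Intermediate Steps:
Function('N')(y, H) = Rational(1, 8) (Function('N')(y, H) = Mul(Rational(1, 8), 1) = Rational(1, 8))
F = Rational(-1, 21) ≈ -0.047619
n = Rational(-217, 8) (n = Mul(Rational(1, 8), -217) = Rational(-217, 8) ≈ -27.125)
Function('u')(X, C) = Rational(-1, 14) (Function('u')(X, C) = Mul(Rational(3, 2), Rational(-1, 21)) = Rational(-1, 14))
a = Rational(5, 7) (a = Mul(Rational(-1, 14), Add(Mul(6, -1), -4)) = Mul(Rational(-1, 14), Add(-6, -4)) = Mul(Rational(-1, 14), -10) = Rational(5, 7) ≈ 0.71429)
Add(n, a) = Add(Rational(-217, 8), Rational(5, 7)) = Rational(-1479, 56)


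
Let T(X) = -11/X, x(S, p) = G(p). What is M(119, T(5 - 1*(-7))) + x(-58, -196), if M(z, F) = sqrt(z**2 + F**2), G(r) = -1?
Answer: -1 + sqrt(2039305)/12 ≈ 118.00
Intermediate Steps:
x(S, p) = -1
M(z, F) = sqrt(F**2 + z**2)
M(119, T(5 - 1*(-7))) + x(-58, -196) = sqrt((-11/(5 - 1*(-7)))**2 + 119**2) - 1 = sqrt((-11/(5 + 7))**2 + 14161) - 1 = sqrt((-11/12)**2 + 14161) - 1 = sqrt(121/144 + 14161) - 1 = sqrt(2039305/144) - 1 = sqrt(2039305)/12 - 1 = -1 + sqrt(2039305)/12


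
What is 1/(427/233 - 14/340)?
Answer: 39610/70959 ≈ 0.55821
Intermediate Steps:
1/(427/233 - 14/340) = 1/(427*(1/233) - 14*1/340) = 1/(427/233 - 7/170) = 1/(70959/39610) = 39610/70959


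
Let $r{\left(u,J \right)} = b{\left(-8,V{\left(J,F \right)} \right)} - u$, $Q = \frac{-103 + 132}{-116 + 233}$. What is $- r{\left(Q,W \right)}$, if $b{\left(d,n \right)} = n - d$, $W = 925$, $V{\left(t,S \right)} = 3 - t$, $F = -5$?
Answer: $\frac{106967}{117} \approx 914.25$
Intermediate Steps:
$Q = \frac{29}{117} \approx 0.24786$
$r{\left(u,J \right)} = 11 - J - u$ ($r{\left(u,J \right)} = \left(\left(3 - J\right) - -8\right) - u = \left(\left(3 - J\right) + 8\right) - u = \left(11 - J\right) - u = 11 - J - u$)
$- r{\left(Q,W \right)} = - (11 - 925 - \frac{29}{117}) = \left(-1\right) \left(- \frac{106967}{117}\right) = \frac{106967}{117}$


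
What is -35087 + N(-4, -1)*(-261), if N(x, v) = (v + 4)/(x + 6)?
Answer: -70957/2 ≈ -35479.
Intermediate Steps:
N(x, v) = (4 + v)/(6 + x)
-35087 + N(-4, -1)*(-261) = -35087 + ((4 - 1)/(6 - 4))*(-261) = -35087 + (3/2)*(-261) = -35087 - 783/2 = -70957/2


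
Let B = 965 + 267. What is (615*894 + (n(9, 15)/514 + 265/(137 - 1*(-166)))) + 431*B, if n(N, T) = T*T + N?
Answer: 84163236098/77871 ≈ 1.0808e+6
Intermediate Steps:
n(N, T) = N + T**2 (n(N, T) = T**2 + N = N + T**2)
B = 1232
(615*894 + (n(9, 15)/514 + 265/(137 - 1*(-166)))) + 431*B = (615*894 + ((9 + 15**2)/514 + 265/(137 - 1*(-166)))) + 431*1232 = (549810 + ((9 + 225)*(1/514) + 265/(137 + 166))) + 530992 = (549810 + (234*(1/514) + 265/303)) + 530992 = (549810 + (117/257 + 265*(1/303))) + 530992 = (549810 + (117/257 + 265/303)) + 530992 = (549810 + 103556/77871) + 530992 = 42814358066/77871 + 530992 = 84163236098/77871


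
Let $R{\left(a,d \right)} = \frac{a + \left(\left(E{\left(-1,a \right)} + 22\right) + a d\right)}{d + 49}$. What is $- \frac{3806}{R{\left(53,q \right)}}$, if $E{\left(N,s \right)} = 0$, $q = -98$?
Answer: $- \frac{186494}{5119} \approx -36.432$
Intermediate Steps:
$R{\left(a,d \right)} = \frac{22 + a + a d}{49 + d}$ ($R{\left(a,d \right)} = \frac{a + \left(\left(0 + 22\right) + a d\right)}{d + 49} = \frac{a + \left(22 + a d\right)}{49 + d} = \frac{22 + a + a d}{49 + d}$)
$- \frac{3806}{R{\left(53,q \right)}} = - \frac{3806}{\frac{1}{49 - 98} \left(22 + 53 + 53 \left(-98\right)\right)} = - \frac{3806}{\frac{1}{-49} \left(22 + 53 - 5194\right)} = - \frac{3806}{\left(- \frac{1}{49}\right) \left(-5119\right)} = - \frac{3806}{\frac{5119}{49}} = \left(-3806\right) \frac{49}{5119} = - \frac{186494}{5119}$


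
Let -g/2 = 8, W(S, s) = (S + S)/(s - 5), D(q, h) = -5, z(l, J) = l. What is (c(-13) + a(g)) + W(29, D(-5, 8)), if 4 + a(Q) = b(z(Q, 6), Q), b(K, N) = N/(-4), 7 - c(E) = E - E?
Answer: 6/5 ≈ 1.2000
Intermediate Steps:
c(E) = 7 (c(E) = 7 - (E - E) = 7 - 1*0 = 7 + 0 = 7)
W(S, s) = 2*S/(-5 + s) (W(S, s) = (2*S)/(-5 + s) = 2*S/(-5 + s))
b(K, N) = -N/4 (b(K, N) = N*(-¼) = -N/4)
g = -16 (g = -2*8 = -16)
a(Q) = -4 - Q/4
(c(-13) + a(g)) + W(29, D(-5, 8)) = (7 + (-4 - ¼*(-16))) + 2*29/(-5 - 5) = (7 + (-4 + 4)) + 2*29/(-10) = (7 + 0) + 2*29*(-⅒) = 7 - 29/5 = 6/5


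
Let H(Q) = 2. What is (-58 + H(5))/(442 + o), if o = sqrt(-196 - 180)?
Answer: -6188/48935 + 28*I*sqrt(94)/48935 ≈ -0.12645 + 0.0055476*I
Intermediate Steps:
o = 2*I*sqrt(94) (o = sqrt(-376) = 2*I*sqrt(94) ≈ 19.391*I)
(-58 + H(5))/(442 + o) = (-58 + 2)/(442 + 2*I*sqrt(94)) = -56/(442 + 2*I*sqrt(94))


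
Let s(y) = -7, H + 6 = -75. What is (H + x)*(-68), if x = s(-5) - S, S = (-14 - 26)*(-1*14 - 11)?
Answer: 73984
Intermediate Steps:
H = -81 (H = -6 - 75 = -81)
S = 1000 (S = -40*(-14 - 11) = -40*(-25) = 1000)
x = -1007 (x = -7 - 1*1000 = -7 - 1000 = -1007)
(H + x)*(-68) = (-81 - 1007)*(-68) = -1088*(-68) = 73984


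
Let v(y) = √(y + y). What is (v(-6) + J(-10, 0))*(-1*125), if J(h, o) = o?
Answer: -250*I*√3 ≈ -433.01*I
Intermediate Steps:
v(y) = √2*√y (v(y) = √(2*y) = √2*√y)
(v(-6) + J(-10, 0))*(-1*125) = (√2*√(-6) + 0)*(-1*125) = (√2*(I*√6) + 0)*(-125) = (2*I*√3 + 0)*(-125) = (2*I*√3)*(-125) = -250*I*√3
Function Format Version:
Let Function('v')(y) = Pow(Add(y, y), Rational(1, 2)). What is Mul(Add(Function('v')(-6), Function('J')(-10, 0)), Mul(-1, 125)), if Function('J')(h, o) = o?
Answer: Mul(-250, I, Pow(3, Rational(1, 2))) ≈ Mul(-433.01, I)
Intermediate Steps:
Function('v')(y) = Mul(Pow(2, Rational(1, 2)), Pow(y, Rational(1, 2))) (Function('v')(y) = Pow(Mul(2, y), Rational(1, 2)) = Mul(Pow(2, Rational(1, 2)), Pow(y, Rational(1, 2))))
Mul(Add(Function('v')(-6), Function('J')(-10, 0)), Mul(-1, 125)) = Mul(Add(Mul(Pow(2, Rational(1, 2)), Pow(-6, Rational(1, 2))), 0), Mul(-1, 125)) = Mul(Add(Mul(Pow(2, Rational(1, 2)), Mul(I, Pow(6, Rational(1, 2)))), 0), -125) = Mul(Add(Mul(2, I, Pow(3, Rational(1, 2))), 0), -125) = Mul(Mul(2, I, Pow(3, Rational(1, 2))), -125) = Mul(-250, I, Pow(3, Rational(1, 2)))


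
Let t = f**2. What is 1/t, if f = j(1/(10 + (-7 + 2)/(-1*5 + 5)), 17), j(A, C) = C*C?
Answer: 1/83521 ≈ 1.1973e-5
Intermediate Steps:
j(A, C) = C**2
f = 289 (f = 17**2 = 289)
t = 83521 (t = 289**2 = 83521)
1/t = 1/83521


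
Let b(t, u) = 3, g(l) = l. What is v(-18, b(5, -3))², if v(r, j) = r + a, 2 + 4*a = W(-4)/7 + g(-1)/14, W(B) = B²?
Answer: 1010025/3136 ≈ 322.07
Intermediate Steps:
a = 3/56 (a = -½ + ((-4)²/7 - 1/14)/4 = -½ + (16*(⅐) - 1*1/14)/4 = -½ + (16/7 - 1/14)/4 = -½ + (¼)*(31/14) = -½ + 31/56 = 3/56 ≈ 0.053571)
v(r, j) = 3/56 + r (v(r, j) = r + 3/56 = 3/56 + r)
v(-18, b(5, -3))² = (3/56 - 18)² = (-1005/56)² = 1010025/3136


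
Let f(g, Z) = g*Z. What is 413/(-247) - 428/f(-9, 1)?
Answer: 101999/2223 ≈ 45.883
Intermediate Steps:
f(g, Z) = Z*g
413/(-247) - 428/f(-9, 1) = 413/(-247) - 428/(1*(-9)) = 413*(-1/247) - 428/(-9) = -413/247 - 428*(-⅑) = -413/247 + 428/9 = 101999/2223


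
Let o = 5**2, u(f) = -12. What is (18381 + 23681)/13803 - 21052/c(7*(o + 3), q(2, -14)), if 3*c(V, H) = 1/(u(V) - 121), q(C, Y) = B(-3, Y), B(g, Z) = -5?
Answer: 115941763706/13803 ≈ 8.3997e+6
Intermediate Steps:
q(C, Y) = -5
o = 25
c(V, H) = -1/399 (c(V, H) = 1/(3*(-12 - 121)) = (1/3)/(-133) = (1/3)*(-1/133) = -1/399)
(18381 + 23681)/13803 - 21052/c(7*(o + 3), q(2, -14)) = (18381 + 23681)/13803 - 21052/(-1/399) = 42062*(1/13803) - 21052*(-399) = 42062/13803 + 8399748 = 115941763706/13803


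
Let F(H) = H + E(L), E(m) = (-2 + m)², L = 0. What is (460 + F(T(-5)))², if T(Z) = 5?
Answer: 219961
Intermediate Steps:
F(H) = 4 + H (F(H) = H + (-2 + 0)² = H + (-2)² = H + 4 = 4 + H)
(460 + F(T(-5)))² = (460 + (4 + 5))² = (460 + 9)² = 469² = 219961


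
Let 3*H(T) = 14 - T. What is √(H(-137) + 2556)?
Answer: √23457/3 ≈ 51.052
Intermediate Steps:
H(T) = 14/3 - T/3 (H(T) = (14 - T)/3 = 14/3 - T/3)
√(H(-137) + 2556) = √((14/3 - ⅓*(-137)) + 2556) = √((14/3 + 137/3) + 2556) = √(151/3 + 2556) = √(7819/3) = √23457/3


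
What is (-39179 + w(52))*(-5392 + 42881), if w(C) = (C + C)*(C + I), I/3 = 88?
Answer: -236743035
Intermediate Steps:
I = 264 (I = 3*88 = 264)
w(C) = 2*C*(264 + C) (w(C) = (C + C)*(C + 264) = (2*C)*(264 + C) = 2*C*(264 + C))
(-39179 + w(52))*(-5392 + 42881) = (-39179 + 2*52*(264 + 52))*(-5392 + 42881) = (-39179 + 2*52*316)*37489 = (-39179 + 32864)*37489 = -6315*37489 = -236743035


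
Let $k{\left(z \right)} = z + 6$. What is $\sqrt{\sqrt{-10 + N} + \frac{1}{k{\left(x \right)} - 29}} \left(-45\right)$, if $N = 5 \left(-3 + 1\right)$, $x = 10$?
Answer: $- \frac{45 \sqrt{-13 + 338 i \sqrt{5}}}{13} \approx -66.714 - 67.872 i$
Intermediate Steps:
$k{\left(z \right)} = 6 + z$
$N = -10$ ($N = 5 \left(-2\right) = -10$)
$\sqrt{\sqrt{-10 + N} + \frac{1}{k{\left(x \right)} - 29}} \left(-45\right) = \sqrt{\sqrt{-10 - 10} + \frac{1}{\left(6 + 10\right) - 29}} \left(-45\right) = \sqrt{\sqrt{-20} + \frac{1}{16 - 29}} \left(-45\right) = \sqrt{2 i \sqrt{5} + \frac{1}{-13}} \left(-45\right) = \sqrt{2 i \sqrt{5} - \frac{1}{13}} \left(-45\right) = \sqrt{- \frac{1}{13} + 2 i \sqrt{5}} \left(-45\right) = - 45 \sqrt{- \frac{1}{13} + 2 i \sqrt{5}}$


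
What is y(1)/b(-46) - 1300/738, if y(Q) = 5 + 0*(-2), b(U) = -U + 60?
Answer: -67055/39114 ≈ -1.7143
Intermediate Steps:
b(U) = 60 - U
y(Q) = 5 (y(Q) = 5 + 0 = 5)
y(1)/b(-46) - 1300/738 = 5/(60 - 1*(-46)) - 1300/738 = 5/(60 + 46) - 1300*1/738 = 5/106 - 650/369 = -67055/39114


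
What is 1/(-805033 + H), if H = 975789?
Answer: 1/170756 ≈ 5.8563e-6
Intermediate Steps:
1/(-805033 + H) = 1/(-805033 + 975789) = 1/170756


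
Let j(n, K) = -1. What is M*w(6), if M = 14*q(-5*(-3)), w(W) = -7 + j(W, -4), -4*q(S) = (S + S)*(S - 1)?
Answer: 11760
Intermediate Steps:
q(S) = -S*(-1 + S)/2 (q(S) = -(S + S)*(S - 1)/4 = -2*S*(-1 + S)/4 = -S*(-1 + S)/2)
w(W) = -8 (w(W) = -7 - 1 = -8)
M = -1470 (M = 14*((-5*(-3))*(1 - (-5)*(-3))/2) = 14*((1/2)*15*(1 - 1*15)) = 14*((1/2)*15*(1 - 15)) = 14*((1/2)*15*(-14)) = 14*(-105) = -1470)
M*w(6) = -1470*(-8) = 11760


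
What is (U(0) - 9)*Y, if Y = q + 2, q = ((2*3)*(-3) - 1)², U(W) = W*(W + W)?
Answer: -3267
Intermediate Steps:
U(W) = 2*W² (U(W) = W*(2*W) = 2*W²)
q = 361 (q = (6*(-3) - 1)² = (-18 - 1)² = (-19)² = 361)
Y = 363 (Y = 361 + 2 = 363)
(U(0) - 9)*Y = (2*0² - 9)*363 = (2*0 - 9)*363 = (0 - 9)*363 = -9*363 = -3267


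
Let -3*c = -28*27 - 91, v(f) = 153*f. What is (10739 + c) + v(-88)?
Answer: -7328/3 ≈ -2442.7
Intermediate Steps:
c = 847/3 (c = -(-28*27 - 91)/3 = -(-756 - 91)/3 = -⅓*(-847) = 847/3 ≈ 282.33)
(10739 + c) + v(-88) = (10739 + 847/3) + 153*(-88) = 33064/3 - 13464 = -7328/3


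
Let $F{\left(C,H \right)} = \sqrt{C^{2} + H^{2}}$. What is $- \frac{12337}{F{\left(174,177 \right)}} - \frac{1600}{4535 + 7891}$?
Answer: $- \frac{800}{6213} - \frac{12337 \sqrt{5}}{555} \approx -49.834$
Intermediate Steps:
$- \frac{12337}{F{\left(174,177 \right)}} - \frac{1600}{4535 + 7891} = - \frac{12337}{\sqrt{174^{2} + 177^{2}}} - \frac{1600}{4535 + 7891} = - \frac{12337}{\sqrt{30276 + 31329}} - \frac{1600}{12426} = - \frac{12337}{\sqrt{61605}} - \frac{800}{6213} = - \frac{12337}{111 \sqrt{5}} - \frac{800}{6213} = - 12337 \frac{\sqrt{5}}{555} - \frac{800}{6213} = - \frac{12337 \sqrt{5}}{555} - \frac{800}{6213} = - \frac{800}{6213} - \frac{12337 \sqrt{5}}{555}$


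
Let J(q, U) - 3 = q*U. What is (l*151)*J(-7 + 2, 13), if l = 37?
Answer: -346394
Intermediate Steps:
J(q, U) = 3 + U*q (J(q, U) = 3 + q*U = 3 + U*q)
(l*151)*J(-7 + 2, 13) = (37*151)*(3 + 13*(-7 + 2)) = 5587*(3 + 13*(-5)) = 5587*(3 - 65) = 5587*(-62) = -346394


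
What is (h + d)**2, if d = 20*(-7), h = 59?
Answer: 6561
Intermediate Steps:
d = -140
(h + d)**2 = (59 - 140)**2 = (-81)**2 = 6561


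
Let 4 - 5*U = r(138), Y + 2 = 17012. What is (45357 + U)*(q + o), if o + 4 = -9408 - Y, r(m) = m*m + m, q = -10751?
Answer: -7717375011/5 ≈ -1.5435e+9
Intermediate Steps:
Y = 17010 (Y = -2 + 17012 = 17010)
r(m) = m + m² (r(m) = m² + m = m + m²)
U = -19178/5 (U = ⅘ - 138*(1 + 138)/5 = ⅘ - 138*139/5 = ⅘ - ⅕*19182 = ⅘ - 19182/5 = -19178/5 ≈ -3835.6)
o = -26422 (o = -4 + (-9408 - 1*17010) = -4 + (-9408 - 17010) = -4 - 26418 = -26422)
(45357 + U)*(q + o) = (45357 - 19178/5)*(-10751 - 26422) = (207607/5)*(-37173) = -7717375011/5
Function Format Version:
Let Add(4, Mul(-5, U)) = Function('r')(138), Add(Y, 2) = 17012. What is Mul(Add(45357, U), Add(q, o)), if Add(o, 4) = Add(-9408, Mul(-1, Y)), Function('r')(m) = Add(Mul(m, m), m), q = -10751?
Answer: Rational(-7717375011, 5) ≈ -1.5435e+9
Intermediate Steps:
Y = 17010 (Y = Add(-2, 17012) = 17010)
Function('r')(m) = Add(m, Pow(m, 2)) (Function('r')(m) = Add(Pow(m, 2), m) = Add(m, Pow(m, 2)))
U = Rational(-19178, 5) (U = Add(Rational(4, 5), Mul(Rational(-1, 5), Mul(138, Add(1, 138)))) = Add(Rational(4, 5), Mul(Rational(-1, 5), Mul(138, 139))) = Add(Rational(4, 5), Mul(Rational(-1, 5), 19182)) = Add(Rational(4, 5), Rational(-19182, 5)) = Rational(-19178, 5) ≈ -3835.6)
o = -26422 (o = Add(-4, Add(-9408, Mul(-1, 17010))) = Add(-4, Add(-9408, -17010)) = Add(-4, -26418) = -26422)
Mul(Add(45357, U), Add(q, o)) = Mul(Add(45357, Rational(-19178, 5)), Add(-10751, -26422)) = Mul(Rational(207607, 5), -37173) = Rational(-7717375011, 5)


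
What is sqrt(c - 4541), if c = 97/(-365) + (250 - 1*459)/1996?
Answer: 3*I*sqrt(66956267076555)/364270 ≈ 67.39*I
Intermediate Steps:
c = -269897/728540 (c = 97*(-1/365) + (250 - 459)*(1/1996) = -97/365 - 209*1/1996 = -97/365 - 209/1996 = -269897/728540 ≈ -0.37046)
sqrt(c - 4541) = sqrt(-269897/728540 - 4541) = sqrt(-3308570037/728540) = 3*I*sqrt(66956267076555)/364270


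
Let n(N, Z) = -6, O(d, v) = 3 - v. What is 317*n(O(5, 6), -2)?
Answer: -1902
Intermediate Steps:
317*n(O(5, 6), -2) = 317*(-6) = -1902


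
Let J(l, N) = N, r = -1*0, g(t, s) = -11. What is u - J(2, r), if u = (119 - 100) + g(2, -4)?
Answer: 8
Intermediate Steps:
r = 0
u = 8 (u = (119 - 100) - 11 = 19 - 11 = 8)
u - J(2, r) = 8 - 1*0 = 8 + 0 = 8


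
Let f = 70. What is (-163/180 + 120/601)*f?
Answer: -534541/10818 ≈ -49.412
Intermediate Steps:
(-163/180 + 120/601)*f = (-163/180 + 120/601)*70 = -76363/108180*70 = -534541/10818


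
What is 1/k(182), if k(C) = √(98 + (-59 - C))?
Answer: -I*√143/143 ≈ -0.083624*I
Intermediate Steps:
k(C) = √(39 - C)
1/k(182) = 1/(√(39 - 1*182)) = 1/(√(39 - 182)) = 1/(√(-143)) = 1/(I*√143) = -I*√143/143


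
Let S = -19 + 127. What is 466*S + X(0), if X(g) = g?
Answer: 50328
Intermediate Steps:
S = 108
466*S + X(0) = 466*108 + 0 = 50328 + 0 = 50328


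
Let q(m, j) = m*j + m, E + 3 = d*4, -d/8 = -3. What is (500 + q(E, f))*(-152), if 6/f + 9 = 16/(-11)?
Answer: -9432664/115 ≈ -82023.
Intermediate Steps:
d = 24 (d = -8*(-3) = 24)
f = -66/115 (f = 6/(-9 + 16/(-11)) = 6/(-9 + 16*(-1/11)) = 6/(-9 - 16/11) = 6/(-115/11) = 6*(-11/115) = -66/115 ≈ -0.57391)
E = 93 (E = -3 + 24*4 = -3 + 96 = 93)
q(m, j) = m + j*m (q(m, j) = j*m + m = m + j*m)
(500 + q(E, f))*(-152) = (500 + 93*(1 - 66/115))*(-152) = (500 + 93*(49/115))*(-152) = (500 + 4557/115)*(-152) = (62057/115)*(-152) = -9432664/115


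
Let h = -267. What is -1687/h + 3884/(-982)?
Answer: 309803/131097 ≈ 2.3632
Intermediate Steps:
-1687/h + 3884/(-982) = -1687/(-267) + 3884/(-982) = -1687*(-1/267) + 3884*(-1/982) = 1687/267 - 1942/491 = 309803/131097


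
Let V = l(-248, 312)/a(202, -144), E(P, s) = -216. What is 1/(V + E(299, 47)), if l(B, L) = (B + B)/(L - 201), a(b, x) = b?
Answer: -11211/2421824 ≈ -0.0046292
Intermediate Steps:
l(B, L) = 2*B/(-201 + L) (l(B, L) = (2*B)/(-201 + L) = 2*B/(-201 + L))
V = -248/11211 (V = (2*(-248)/(-201 + 312))/202 = (2*(-248)/111)*(1/202) = (2*(-248)*(1/111))*(1/202) = -496/111*1/202 = -248/11211 ≈ -0.022121)
1/(V + E(299, 47)) = 1/(-248/11211 - 216) = 1/(-2421824/11211) = -11211/2421824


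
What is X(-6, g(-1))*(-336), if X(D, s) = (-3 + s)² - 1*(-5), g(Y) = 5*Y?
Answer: -23184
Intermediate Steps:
X(D, s) = 5 + (-3 + s)² (X(D, s) = (-3 + s)² + 5 = 5 + (-3 + s)²)
X(-6, g(-1))*(-336) = (5 + (-3 + 5*(-1))²)*(-336) = (5 + (-3 - 5)²)*(-336) = (5 + (-8)²)*(-336) = (5 + 64)*(-336) = 69*(-336) = -23184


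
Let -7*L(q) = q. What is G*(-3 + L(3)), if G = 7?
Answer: -24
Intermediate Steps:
L(q) = -q/7
G*(-3 + L(3)) = 7*(-3 - ⅐*3) = 7*(-3 - 3/7) = 7*(-24/7) = -24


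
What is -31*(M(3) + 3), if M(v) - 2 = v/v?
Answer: -186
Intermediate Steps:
M(v) = 3 (M(v) = 2 + v/v = 2 + 1 = 3)
-31*(M(3) + 3) = -31*(3 + 3) = -31*6 = -186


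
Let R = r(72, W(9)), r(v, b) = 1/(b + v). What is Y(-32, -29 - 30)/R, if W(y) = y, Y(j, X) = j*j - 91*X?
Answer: 517833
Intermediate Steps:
Y(j, X) = j**2 - 91*X
R = 1/81 (R = 1/(9 + 72) = 1/81 ≈ 0.012346)
Y(-32, -29 - 30)/R = ((-32)**2 - 91*(-29 - 30))/(1/81) = (1024 - 91*(-59))*81 = (1024 + 5369)*81 = 6393*81 = 517833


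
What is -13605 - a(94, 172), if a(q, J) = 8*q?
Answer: -14357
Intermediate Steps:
-13605 - a(94, 172) = -13605 - 8*94 = -13605 - 1*752 = -13605 - 752 = -14357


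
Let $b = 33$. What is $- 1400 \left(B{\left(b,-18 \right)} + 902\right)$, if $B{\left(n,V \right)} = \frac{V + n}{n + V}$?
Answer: $-1264200$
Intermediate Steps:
$B{\left(n,V \right)} = 1$ ($B{\left(n,V \right)} = \frac{V + n}{V + n} = 1$)
$- 1400 \left(B{\left(b,-18 \right)} + 902\right) = - 1400 \left(1 + 902\right) = \left(-1400\right) 903 = -1264200$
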